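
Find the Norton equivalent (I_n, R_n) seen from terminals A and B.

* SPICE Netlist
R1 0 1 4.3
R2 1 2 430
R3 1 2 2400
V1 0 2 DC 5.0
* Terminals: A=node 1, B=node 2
Find the Thévenin equivalent first; then I_n = V_th/R_th and R_n = R_th.
Step 1 — V_th is the open-circuit voltage V_A - V_B (nothing connected across the terminals).
Nodal analysis, taking node 2 as the 0 V reference.
Source V1 fixes V_0 = 5 V.
KCL at each unknown node (sum of currents leaving = 0; resistances in Ω):
  Node 1: (V_1 - 5)/4.3 + (V_1 - 0)/430 + (V_1 - 0)/2400 = 0
Collecting terms: 0.2353 × V_1 = 1.163  =>  V_1 = 4.942 V
V_th = V_1 - V_2 = 4.942 - 0 = 4.942 V
Step 2 — R_th: zero the source — replace V1 by a short circuit (node 2 merges into node 0) — and find the resistance seen between A (node 1) and B (node 0).
Reduce the network between node 1 (A) and node 0 (B) by series/parallel combination:
  Rp1 = R1 ‖ R2 ‖ R3 (parallel, all between nodes 0 and 1) = 1/(1/4.3 + 1/430 + 1/2400) = 4.25 Ω
R_th = 4.25 Ω
I_n = V_th/R_th = 4.942/4.25 = 1.163 A, and R_n = R_th = 4.25 Ω

Final answer: I_n = 1.163 A, R_n = 4.25 Ω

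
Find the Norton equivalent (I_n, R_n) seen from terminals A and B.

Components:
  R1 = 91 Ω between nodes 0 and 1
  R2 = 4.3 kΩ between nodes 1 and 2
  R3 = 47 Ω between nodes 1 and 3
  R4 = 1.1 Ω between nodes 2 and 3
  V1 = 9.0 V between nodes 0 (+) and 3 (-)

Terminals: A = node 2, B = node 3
Find the Thévenin equivalent first; then I_n = V_th/R_th and R_n = R_th.
Step 1 — V_th is the open-circuit voltage V_A - V_B (nothing connected across the terminals).
Nodal analysis, taking node 3 as the 0 V reference.
Source V1 fixes V_0 = 9 V.
KCL at each unknown node (sum of currents leaving = 0; resistances in Ω):
  Node 1: (V_1 - 9)/91 + (V_1 - V_2)/4300 + (V_1 - 0)/47 = 0
  Node 2: (V_2 - V_1)/4300 + (V_2 - 0)/1.1 = 0
Collecting terms (coefficients in siemens):
  0.0325·V_1 - 0.0002326·V_2 = 0.0989
  0.9093·V_2 - 0.0002326·V_1 = 0
Determinant D = (0.0325)(0.9093) - (-0.0002326)(-0.0002326) = 0.02955
V_1 = [(0.0989)(0.9093) - (-0.0002326)(0)]/D = 3.043 V
V_2 = [(0.0325)(0) - (0.0989)(-0.0002326)]/D = 0.0007783 V
V_th = V_2 - V_3 = 0.0007783 - 0 = 0.0007783 V
Step 2 — R_th: zero the source — replace V1 by a short circuit (node 3 merges into node 0) — and find the resistance seen between A (node 2) and B (node 0).
Reduce the network between node 2 (A) and node 0 (B) by series/parallel combination:
  Rp1 = R1 ‖ R3 (parallel, both between nodes 0 and 1) = 1/(1/91 + 1/47) = 30.99 Ω
  Rs1 = R2 + Rp1 (series, joined only at node 1) = 4300 + 30.99 = 4331 Ω
  Rp2 = R4 ‖ Rs1 (parallel, both between nodes 0 and 2) = 1/(1/1.1 + 1/4331) = 1.1 Ω
R_th = 1.1 Ω
I_n = V_th/R_th = 0.0007783/1.1 = 0.0007077 A, and R_n = R_th = 1.1 Ω

Final answer: I_n = 0.0007077 A, R_n = 1.1 Ω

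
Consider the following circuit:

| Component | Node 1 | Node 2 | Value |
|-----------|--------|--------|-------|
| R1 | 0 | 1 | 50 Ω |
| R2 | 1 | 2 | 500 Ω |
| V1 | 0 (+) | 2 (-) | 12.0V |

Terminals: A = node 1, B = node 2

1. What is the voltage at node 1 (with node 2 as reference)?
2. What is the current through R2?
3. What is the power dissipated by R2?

Nodal analysis, taking node 2 as the 0 V reference.
Source V1 fixes V_0 = 12 V.
KCL at each unknown node (sum of currents leaving = 0; resistances in Ω):
  Node 1: (V_1 - 12)/50 + (V_1 - 0)/500 = 0
Collecting terms: 0.022 × V_1 = 0.24  =>  V_1 = 10.91 V
Part 1:
  Read off the nodal solution: V_1 = 10.91 V
Part 2:
  I_R2 = (V_1 - V_2)/R2 = (10.91 - 0)/500 = 0.02182 A
  Magnitude: I_R2 = 0.02182 A
Part 3:
  I_R2 = (V_1 - V_2)/R2 = (10.91 - 0)/500 = 0.02182 A
  P_R2 = I_R2² × R2 = (0.02182)² × 500 = 0.238 W

Final answers:
1. V_1 = 10.91 V
2. I_R2 = 0.02182 A
3. P_R2 = 0.238 W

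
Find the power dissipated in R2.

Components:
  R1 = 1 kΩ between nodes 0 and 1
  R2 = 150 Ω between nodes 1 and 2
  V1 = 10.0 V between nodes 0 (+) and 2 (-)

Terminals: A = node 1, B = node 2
Nodal analysis, taking node 2 as the 0 V reference.
Source V1 fixes V_0 = 10 V.
KCL at each unknown node (sum of currents leaving = 0; resistances in Ω):
  Node 1: (V_1 - 10)/1000 + (V_1 - 0)/150 = 0
Collecting terms: 0.007667 × V_1 = 0.01  =>  V_1 = 1.304 V
I_R2 = (V_1 - V_2)/R2 = (1.304 - 0)/150 = 0.008696 A
P_R2 = I_R2² × R2 = (0.008696)² × 150 = 0.01134 W

Final answer: 0.01134 W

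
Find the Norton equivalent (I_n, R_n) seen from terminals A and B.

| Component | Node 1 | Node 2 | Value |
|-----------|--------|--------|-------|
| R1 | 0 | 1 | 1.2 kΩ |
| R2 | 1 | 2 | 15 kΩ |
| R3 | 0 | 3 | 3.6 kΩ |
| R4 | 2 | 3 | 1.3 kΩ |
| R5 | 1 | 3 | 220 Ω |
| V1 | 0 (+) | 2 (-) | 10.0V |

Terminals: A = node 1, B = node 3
Find the Thévenin equivalent first; then I_n = V_th/R_th and R_n = R_th.
Step 1 — V_th is the open-circuit voltage V_A - V_B (nothing connected across the terminals).
Nodal analysis, taking node 2 as the 0 V reference.
Source V1 fixes V_0 = 10 V.
KCL at each unknown node (sum of currents leaving = 0; resistances in Ω):
  Node 1: (V_1 - 10)/1200 + (V_1 - 0)/15000 + (V_1 - V_3)/220 = 0
  Node 3: (V_3 - 10)/3600 + (V_3 - 0)/1300 + (V_3 - V_1)/220 = 0
Collecting terms (coefficients in siemens):
  0.005445·V_1 - 0.004545·V_3 = 0.008333
  0.005592·V_3 - 0.004545·V_1 = 0.002778
Determinant D = (0.005445)(0.005592) - (-0.004545)(-0.004545) = 0.000009792
V_1 = [(0.008333)(0.005592) - (-0.004545)(0.002778)]/D = 6.049 V
V_3 = [(0.005445)(0.002778) - (0.008333)(-0.004545)]/D = 5.413 V
V_th = V_1 - V_3 = 6.049 - 5.413 = 0.6357 V
Step 2 — R_th: zero the source — replace V1 by a short circuit (node 2 merges into node 0) — and find the resistance seen between A (node 1) and B (node 3).
Reduce the network between node 1 (A) and node 3 (B) by series/parallel combination:
  Rp1 = R1 ‖ R2 (parallel, both between nodes 0 and 1) = 1/(1/1200 + 1/15000) = 1111 Ω
  Rp2 = R3 ‖ R4 (parallel, both between nodes 0 and 3) = 1/(1/3600 + 1/1300) = 955.1 Ω
  Rs1 = Rp1 + Rp2 (series, joined only at node 0) = 1111 + 955.1 = 2066 Ω
  Rp3 = R5 ‖ Rs1 (parallel, both between nodes 1 and 3) = 1/(1/220 + 1/2066) = 198.8 Ω
R_th = 198.8 Ω
I_n = V_th/R_th = 0.6357/198.8 = 0.003197 A, and R_n = R_th = 198.8 Ω

Final answer: I_n = 0.003197 A, R_n = 198.8 Ω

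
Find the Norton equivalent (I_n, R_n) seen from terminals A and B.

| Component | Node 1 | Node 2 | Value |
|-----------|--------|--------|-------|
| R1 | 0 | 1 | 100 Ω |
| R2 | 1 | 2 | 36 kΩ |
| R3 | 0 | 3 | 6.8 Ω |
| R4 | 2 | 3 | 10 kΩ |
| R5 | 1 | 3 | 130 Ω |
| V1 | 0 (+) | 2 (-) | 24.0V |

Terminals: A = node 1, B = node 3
Find the Thévenin equivalent first; then I_n = V_th/R_th and R_n = R_th.
Step 1 — V_th is the open-circuit voltage V_A - V_B (nothing connected across the terminals).
Nodal analysis, taking node 2 as the 0 V reference.
Source V1 fixes V_0 = 24 V.
KCL at each unknown node (sum of currents leaving = 0; resistances in Ω):
  Node 1: (V_1 - 24)/100 + (V_1 - 0)/36000 + (V_1 - V_3)/130 = 0
  Node 3: (V_3 - 24)/6.8 + (V_3 - 0)/10000 + (V_3 - V_1)/130 = 0
Collecting terms (coefficients in siemens):
  0.01772·V_1 - 0.007692·V_3 = 0.24
  0.1549·V_3 - 0.007692·V_1 = 3.529
Determinant D = (0.01772)(0.1549) - (-0.007692)(-0.007692) = 0.002685
V_1 = [(0.24)(0.1549) - (-0.007692)(3.529)]/D = 23.95 V
V_3 = [(0.01772)(3.529) - (0.24)(-0.007692)]/D = 23.98 V
V_th = V_1 - V_3 = 23.95 - 23.98 = -0.02758 V
Step 2 — R_th: zero the source — replace V1 by a short circuit (node 2 merges into node 0) — and find the resistance seen between A (node 1) and B (node 3).
Reduce the network between node 1 (A) and node 3 (B) by series/parallel combination:
  Rp1 = R1 ‖ R2 (parallel, both between nodes 0 and 1) = 1/(1/100 + 1/36000) = 99.72 Ω
  Rp2 = R3 ‖ R4 (parallel, both between nodes 0 and 3) = 1/(1/6.8 + 1/10000) = 6.795 Ω
  Rs1 = Rp1 + Rp2 (series, joined only at node 0) = 99.72 + 6.795 = 106.5 Ω
  Rp3 = R5 ‖ Rs1 (parallel, both between nodes 1 and 3) = 1/(1/130 + 1/106.5) = 58.55 Ω
R_th = 58.55 Ω
I_n = V_th/R_th = -0.02758/58.55 = -0.000471 A, and R_n = R_th = 58.55 Ω

Final answer: I_n = -0.000471 A, R_n = 58.55 Ω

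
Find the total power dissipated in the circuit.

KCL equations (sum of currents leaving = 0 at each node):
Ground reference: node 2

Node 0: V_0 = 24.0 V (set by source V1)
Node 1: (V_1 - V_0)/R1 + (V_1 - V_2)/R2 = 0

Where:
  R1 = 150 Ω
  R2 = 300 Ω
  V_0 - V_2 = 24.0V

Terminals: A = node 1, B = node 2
Nodal analysis, taking node 2 as the 0 V reference.
Source V1 fixes V_0 = 24 V.
KCL at each unknown node (sum of currents leaving = 0; resistances in Ω):
  Node 1: (V_1 - 24)/150 + (V_1 - 0)/300 = 0
Collecting terms: 0.01 × V_1 = 0.16  =>  V_1 = 16 V
Power in each resistor, P = (ΔV)²/R:
  P_R1 = (24 - 16)²/150 = 0.4267 W
  P_R2 = (16 - 0)²/300 = 0.8533 W
P_total = P_R1 + P_R2 = 1.28 W

Final answer: 1.28 W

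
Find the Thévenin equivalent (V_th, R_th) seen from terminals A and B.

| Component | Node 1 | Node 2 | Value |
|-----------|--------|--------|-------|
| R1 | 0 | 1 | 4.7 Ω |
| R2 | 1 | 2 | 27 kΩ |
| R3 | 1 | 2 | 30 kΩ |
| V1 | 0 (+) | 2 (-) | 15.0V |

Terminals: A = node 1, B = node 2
Step 1 — V_th is the open-circuit voltage V_A - V_B (nothing connected across the terminals).
Nodal analysis, taking node 2 as the 0 V reference.
Source V1 fixes V_0 = 15 V.
KCL at each unknown node (sum of currents leaving = 0; resistances in Ω):
  Node 1: (V_1 - 15)/4.7 + (V_1 - 0)/27000 + (V_1 - 0)/30000 = 0
Collecting terms: 0.2128 × V_1 = 3.191  =>  V_1 = 15 V
V_th = V_1 - V_2 = 15 - 0 = 15 V
Step 2 — R_th: zero the source — replace V1 by a short circuit (node 2 merges into node 0) — and find the resistance seen between A (node 1) and B (node 0).
Reduce the network between node 1 (A) and node 0 (B) by series/parallel combination:
  Rp1 = R1 ‖ R2 ‖ R3 (parallel, all between nodes 0 and 1) = 1/(1/4.7 + 1/27000 + 1/30000) = 4.698 Ω
R_th = 4.698 Ω

Final answer: V_th = 15 V, R_th = 4.698 Ω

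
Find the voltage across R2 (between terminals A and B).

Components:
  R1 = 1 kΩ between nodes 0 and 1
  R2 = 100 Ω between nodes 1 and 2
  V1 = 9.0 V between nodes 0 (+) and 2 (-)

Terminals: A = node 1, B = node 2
R1 and R2 are in series across V1 (node 0 → node 1 → node 2), and the output A–B is taken across R2, so this is a voltage divider.
Series current: I = V1/(R1 + R2) = 9/(1000 + 100) = 9/1100 = 0.008182 A
V_R2 = I × R2 = V1 × R2/(R1 + R2) = 9 × 100/1100 = 0.8182 V

Final answer: 0.8182 V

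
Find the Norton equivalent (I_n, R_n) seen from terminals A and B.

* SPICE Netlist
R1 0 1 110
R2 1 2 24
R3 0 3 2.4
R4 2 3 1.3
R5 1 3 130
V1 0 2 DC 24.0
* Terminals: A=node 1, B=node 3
Find the Thévenin equivalent first; then I_n = V_th/R_th and R_n = R_th.
Step 1 — V_th is the open-circuit voltage V_A - V_B (nothing connected across the terminals).
Nodal analysis, taking node 2 as the 0 V reference.
Source V1 fixes V_0 = 24 V.
KCL at each unknown node (sum of currents leaving = 0; resistances in Ω):
  Node 1: (V_1 - 24)/110 + (V_1 - 0)/24 + (V_1 - V_3)/130 = 0
  Node 3: (V_3 - 24)/2.4 + (V_3 - 0)/1.3 + (V_3 - V_1)/130 = 0
Collecting terms (coefficients in siemens):
  0.05845·V_1 - 0.007692·V_3 = 0.2182
  1.194·V_3 - 0.007692·V_1 = 10
Determinant D = (0.05845)(1.194) - (-0.007692)(-0.007692) = 0.06971
V_1 = [(0.2182)(1.194) - (-0.007692)(10)]/D = 4.84 V
V_3 = [(0.05845)(10) - (0.2182)(-0.007692)]/D = 8.409 V
V_th = V_1 - V_3 = 4.84 - 8.409 = -3.57 V
Step 2 — R_th: zero the source — replace V1 by a short circuit (node 2 merges into node 0) — and find the resistance seen between A (node 1) and B (node 3).
Reduce the network between node 1 (A) and node 3 (B) by series/parallel combination:
  Rp1 = R1 ‖ R2 (parallel, both between nodes 0 and 1) = 1/(1/110 + 1/24) = 19.7 Ω
  Rp2 = R3 ‖ R4 (parallel, both between nodes 0 and 3) = 1/(1/2.4 + 1/1.3) = 0.8432 Ω
  Rs1 = Rp1 + Rp2 (series, joined only at node 0) = 19.7 + 0.8432 = 20.54 Ω
  Rp3 = R5 ‖ Rs1 (parallel, both between nodes 1 and 3) = 1/(1/130 + 1/20.54) = 17.74 Ω
R_th = 17.74 Ω
I_n = V_th/R_th = -3.57/17.74 = -0.2012 A, and R_n = R_th = 17.74 Ω

Final answer: I_n = -0.2012 A, R_n = 17.74 Ω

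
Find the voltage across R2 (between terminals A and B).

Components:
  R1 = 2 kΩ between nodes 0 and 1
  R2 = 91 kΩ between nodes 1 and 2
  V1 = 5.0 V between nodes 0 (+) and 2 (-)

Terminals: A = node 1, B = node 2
R1 and R2 are in series across V1 (node 0 → node 1 → node 2), and the output A–B is taken across R2, so this is a voltage divider.
Series current: I = V1/(R1 + R2) = 5/(2000 + 91000) = 5/93000 = 0.00005376 A
V_R2 = I × R2 = V1 × R2/(R1 + R2) = 5 × 91000/93000 = 4.892 V

Final answer: 4.892 V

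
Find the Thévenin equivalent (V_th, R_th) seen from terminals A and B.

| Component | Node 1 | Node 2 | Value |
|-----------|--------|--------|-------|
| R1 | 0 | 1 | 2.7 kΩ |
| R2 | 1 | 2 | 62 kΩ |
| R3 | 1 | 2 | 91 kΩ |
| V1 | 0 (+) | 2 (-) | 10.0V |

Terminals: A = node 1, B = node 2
Step 1 — V_th is the open-circuit voltage V_A - V_B (nothing connected across the terminals).
Nodal analysis, taking node 2 as the 0 V reference.
Source V1 fixes V_0 = 10 V.
KCL at each unknown node (sum of currents leaving = 0; resistances in Ω):
  Node 1: (V_1 - 10)/2700 + (V_1 - 0)/62000 + (V_1 - 0)/91000 = 0
Collecting terms: 0.0003975 × V_1 = 0.003704  =>  V_1 = 9.318 V
V_th = V_1 - V_2 = 9.318 - 0 = 9.318 V
Step 2 — R_th: zero the source — replace V1 by a short circuit (node 2 merges into node 0) — and find the resistance seen between A (node 1) and B (node 0).
Reduce the network between node 1 (A) and node 0 (B) by series/parallel combination:
  Rp1 = R1 ‖ R2 ‖ R3 (parallel, all between nodes 0 and 1) = 1/(1/2700 + 1/62000 + 1/91000) = 2516 Ω
R_th = 2.516 kΩ

Final answer: V_th = 9.318 V, R_th = 2.516 kΩ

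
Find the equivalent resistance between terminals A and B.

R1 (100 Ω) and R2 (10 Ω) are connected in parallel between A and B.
Reduce the network between node 0 (A) and node 1 (B) by series/parallel combination:
  Rp1 = R1 ‖ R2 (parallel, both between nodes 0 and 1) = 1/(1/100 + 1/10) = 9.091 Ω
R_eq = 9.091 Ω

Final answer: 9.091 Ω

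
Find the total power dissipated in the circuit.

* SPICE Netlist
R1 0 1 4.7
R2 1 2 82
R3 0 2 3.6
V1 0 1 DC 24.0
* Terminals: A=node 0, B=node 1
Nodal analysis, taking node 1 as the 0 V reference.
Source V1 fixes V_0 = 24 V.
KCL at each unknown node (sum of currents leaving = 0; resistances in Ω):
  Node 2: (V_2 - 0)/82 + (V_2 - 24)/3.6 = 0
Collecting terms: 0.29 × V_2 = 6.667  =>  V_2 = 22.99 V
Power in each resistor, P = (ΔV)²/R:
  P_R1 = (24 - 0)²/4.7 = 122.6 W
  P_R2 = (0 - 22.99)²/82 = 6.446 W
  P_R3 = (24 - 22.99)²/3.6 = 0.283 W
P_total = P_R1 + P_R2 + P_R3 = 129.3 W

Final answer: 129.3 W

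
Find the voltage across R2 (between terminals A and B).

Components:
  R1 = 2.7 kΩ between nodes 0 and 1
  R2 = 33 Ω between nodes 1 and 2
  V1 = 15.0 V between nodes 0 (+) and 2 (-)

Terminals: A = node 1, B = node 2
R1 and R2 are in series across V1 (node 0 → node 1 → node 2), and the output A–B is taken across R2, so this is a voltage divider.
Series current: I = V1/(R1 + R2) = 15/(2700 + 33) = 15/2733 = 0.005488 A
V_R2 = I × R2 = V1 × R2/(R1 + R2) = 15 × 33/2733 = 0.1811 V

Final answer: 0.1811 V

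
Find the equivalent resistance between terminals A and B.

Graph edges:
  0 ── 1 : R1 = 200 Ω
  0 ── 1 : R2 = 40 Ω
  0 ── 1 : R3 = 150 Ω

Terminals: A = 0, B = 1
Reduce the network between node 0 (A) and node 1 (B) by series/parallel combination:
  Rp1 = R1 ‖ R2 ‖ R3 (parallel, all between nodes 0 and 1) = 1/(1/200 + 1/40 + 1/150) = 27.27 Ω
R_eq = 27.27 Ω

Final answer: 27.27 Ω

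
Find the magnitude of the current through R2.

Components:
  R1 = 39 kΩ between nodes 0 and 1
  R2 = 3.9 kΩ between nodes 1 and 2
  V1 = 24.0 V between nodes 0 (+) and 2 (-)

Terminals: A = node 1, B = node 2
Nodal analysis, taking node 2 as the 0 V reference.
Source V1 fixes V_0 = 24 V.
KCL at each unknown node (sum of currents leaving = 0; resistances in Ω):
  Node 1: (V_1 - 24)/39000 + (V_1 - 0)/3900 = 0
Collecting terms: 0.0002821 × V_1 = 0.0006154  =>  V_1 = 2.182 V
I_R2 = (V_1 - V_2)/R2 = (2.182 - 0)/3900 = 0.0005594 A
|I_R2| = 0.0005594 A

Final answer: |I_R2| = 0.0005594 A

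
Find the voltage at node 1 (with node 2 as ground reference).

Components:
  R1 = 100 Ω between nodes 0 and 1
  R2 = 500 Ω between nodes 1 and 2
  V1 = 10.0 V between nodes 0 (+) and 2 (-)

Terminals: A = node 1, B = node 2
Nodal analysis, taking node 2 as the 0 V reference.
Source V1 fixes V_0 = 10 V.
KCL at each unknown node (sum of currents leaving = 0; resistances in Ω):
  Node 1: (V_1 - 10)/100 + (V_1 - 0)/500 = 0
Collecting terms: 0.012 × V_1 = 0.1  =>  V_1 = 8.333 V
The requested potential is V_1 = 8.333 V.

Final answer: V_1 = 8.333 V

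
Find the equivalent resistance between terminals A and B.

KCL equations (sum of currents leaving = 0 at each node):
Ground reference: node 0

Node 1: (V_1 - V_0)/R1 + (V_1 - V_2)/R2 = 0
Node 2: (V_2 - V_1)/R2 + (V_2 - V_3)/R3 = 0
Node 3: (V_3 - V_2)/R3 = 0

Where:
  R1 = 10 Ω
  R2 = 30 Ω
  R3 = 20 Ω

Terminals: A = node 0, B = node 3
Reduce the network between node 0 (A) and node 3 (B) by series/parallel combination:
  Rs1 = R1 + R2 (series, joined only at node 1) = 10 + 30 = 40 Ω
  Rs2 = R3 + Rs1 (series, joined only at node 2) = 20 + 40 = 60 Ω
R_eq = 60 Ω

Final answer: 60 Ω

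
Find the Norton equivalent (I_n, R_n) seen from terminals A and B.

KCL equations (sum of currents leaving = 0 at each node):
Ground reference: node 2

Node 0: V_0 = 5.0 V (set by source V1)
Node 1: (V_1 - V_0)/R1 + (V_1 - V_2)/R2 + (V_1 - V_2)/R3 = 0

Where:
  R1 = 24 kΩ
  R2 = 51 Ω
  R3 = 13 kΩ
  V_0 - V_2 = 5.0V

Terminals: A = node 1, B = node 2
Find the Thévenin equivalent first; then I_n = V_th/R_th and R_n = R_th.
Step 1 — V_th is the open-circuit voltage V_A - V_B (nothing connected across the terminals).
Nodal analysis, taking node 2 as the 0 V reference.
Source V1 fixes V_0 = 5 V.
KCL at each unknown node (sum of currents leaving = 0; resistances in Ω):
  Node 1: (V_1 - 5)/24000 + (V_1 - 0)/51 + (V_1 - 0)/13000 = 0
Collecting terms: 0.01973 × V_1 = 0.0002083  =>  V_1 = 0.01056 V
V_th = V_1 - V_2 = 0.01056 - 0 = 0.01056 V
Step 2 — R_th: zero the source — replace V1 by a short circuit (node 2 merges into node 0) — and find the resistance seen between A (node 1) and B (node 0).
Reduce the network between node 1 (A) and node 0 (B) by series/parallel combination:
  Rp1 = R1 ‖ R2 ‖ R3 (parallel, all between nodes 0 and 1) = 1/(1/24000 + 1/51 + 1/13000) = 50.69 Ω
R_th = 50.69 Ω
I_n = V_th/R_th = 0.01056/50.69 = 0.0002083 A, and R_n = R_th = 50.69 Ω

Final answer: I_n = 0.0002083 A, R_n = 50.69 Ω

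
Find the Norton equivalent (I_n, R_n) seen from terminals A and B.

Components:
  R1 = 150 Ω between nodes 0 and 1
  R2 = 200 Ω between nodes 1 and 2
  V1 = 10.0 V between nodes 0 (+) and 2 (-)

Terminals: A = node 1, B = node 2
Find the Thévenin equivalent first; then I_n = V_th/R_th and R_n = R_th.
Step 1 — V_th is the open-circuit voltage V_A - V_B (nothing connected across the terminals).
Nodal analysis, taking node 2 as the 0 V reference.
Source V1 fixes V_0 = 10 V.
KCL at each unknown node (sum of currents leaving = 0; resistances in Ω):
  Node 1: (V_1 - 10)/150 + (V_1 - 0)/200 = 0
Collecting terms: 0.01167 × V_1 = 0.06667  =>  V_1 = 5.714 V
V_th = V_1 - V_2 = 5.714 - 0 = 5.714 V
Step 2 — R_th: zero the source — replace V1 by a short circuit (node 2 merges into node 0) — and find the resistance seen between A (node 1) and B (node 0).
Reduce the network between node 1 (A) and node 0 (B) by series/parallel combination:
  Rp1 = R1 ‖ R2 (parallel, both between nodes 0 and 1) = 1/(1/150 + 1/200) = 85.71 Ω
R_th = 85.71 Ω
I_n = V_th/R_th = 5.714/85.71 = 0.06667 A, and R_n = R_th = 85.71 Ω

Final answer: I_n = 0.06667 A, R_n = 85.71 Ω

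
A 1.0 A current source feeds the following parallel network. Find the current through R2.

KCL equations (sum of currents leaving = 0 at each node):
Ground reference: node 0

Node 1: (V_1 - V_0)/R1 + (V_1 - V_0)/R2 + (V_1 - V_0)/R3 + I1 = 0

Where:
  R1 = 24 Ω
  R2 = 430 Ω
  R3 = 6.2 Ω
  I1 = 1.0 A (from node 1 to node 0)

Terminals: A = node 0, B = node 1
All resistors sit directly between nodes 0 and 1, so they are in parallel and share one voltage V; the full source current 1 A splits among them.
1/R_par = 1/24 + 1/430 + 1/6.2 = 0.2053 S  =>  R_par = 4.871 Ω
V = I × R_par = 1 × 4.871 = 4.871 V
I_R2 = V/R2 = 4.871/430 = 0.01133 A

Final answer: 0.01133 A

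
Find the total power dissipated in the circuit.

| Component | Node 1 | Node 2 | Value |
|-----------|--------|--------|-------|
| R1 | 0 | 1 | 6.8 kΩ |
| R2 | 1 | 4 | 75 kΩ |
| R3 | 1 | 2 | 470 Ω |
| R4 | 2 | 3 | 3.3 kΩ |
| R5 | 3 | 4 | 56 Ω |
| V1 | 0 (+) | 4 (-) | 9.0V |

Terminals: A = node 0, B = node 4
Nodal analysis, taking node 4 as the 0 V reference.
Source V1 fixes V_0 = 9 V.
KCL at each unknown node (sum of currents leaving = 0; resistances in Ω):
  Node 1: (V_1 - 9)/6800 + (V_1 - 0)/75000 + (V_1 - V_2)/470 = 0
  Node 2: (V_2 - V_1)/470 + (V_2 - V_3)/3300 = 0
  Node 3: (V_3 - V_2)/3300 + (V_3 - 0)/56 = 0
Collecting terms (coefficients in siemens):
  0.002288·V_1 - 0.002128·V_2 = 0.001324
  0.002431·V_2 - 0.002128·V_1 - 0.000303·V_3 = 0
  0.01816·V_3 - 0.000303·V_2 = 0
Solving these 3 simultaneous equations (Gaussian elimination) gives:
  V_1 = 3.138 V, V_2 = 2.753 V, V_3 = 0.04593 V
Power in each resistor, P = (ΔV)²/R:
  P_R1 = (9 - 3.138)²/6800 = 0.005053 W
  P_R2 = (3.138 - 0)²/75000 = 0.0001313 W
  P_R3 = (3.138 - 2.753)²/470 = 0.0003162 W
  P_R4 = (2.753 - 0.04593)²/3300 = 0.00222 W
  P_R5 = (0.04593 - 0)²/56 = 0.00003767 W
P_total = P_R1 + P_R2 + P_R3 + P_R4 + P_R5 = 0.007758 W

Final answer: 0.007758 W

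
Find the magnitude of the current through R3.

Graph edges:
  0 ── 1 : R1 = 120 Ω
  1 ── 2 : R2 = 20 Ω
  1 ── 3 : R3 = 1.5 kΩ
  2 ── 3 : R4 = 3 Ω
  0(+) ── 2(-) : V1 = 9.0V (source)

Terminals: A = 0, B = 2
Nodal analysis, taking node 2 as the 0 V reference.
Source V1 fixes V_0 = 9 V.
KCL at each unknown node (sum of currents leaving = 0; resistances in Ω):
  Node 1: (V_1 - 9)/120 + (V_1 - 0)/20 + (V_1 - V_3)/1500 = 0
  Node 3: (V_3 - V_1)/1500 + (V_3 - 0)/3 = 0
Collecting terms (coefficients in siemens):
  0.059·V_1 - 0.0006667·V_3 = 0.075
  0.334·V_3 - 0.0006667·V_1 = 0
Determinant D = (0.059)(0.334) - (-0.0006667)(-0.0006667) = 0.01971
V_1 = [(0.075)(0.334) - (-0.0006667)(0)]/D = 1.271 V
V_3 = [(0.059)(0) - (0.075)(-0.0006667)]/D = 0.002537 V
I_R3 = (V_1 - V_3)/R3 = (1.271 - 0.002537)/1500 = 0.0008458 A
|I_R3| = 0.0008458 A

Final answer: |I_R3| = 0.0008458 A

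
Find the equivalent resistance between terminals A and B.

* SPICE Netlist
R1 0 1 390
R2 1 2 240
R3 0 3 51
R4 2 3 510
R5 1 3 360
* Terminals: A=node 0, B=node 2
The network is not a plain series/parallel combination. Inject a 1 A test current into terminal A (node 0) and return it from terminal B (node 2); then R_eq = V_A / (1 A).
Nodal analysis, taking node 2 as the 0 V reference.
Current source I_test pushes 1 A into node 0 and draws it out of node 2.
KCL at each unknown node (sum of currents leaving = 0; resistances in Ω):
  Node 0: (V_0 - V_1)/390 + (V_0 - V_3)/51 - 1 = 0
  Node 1: (V_1 - V_0)/390 + (V_1 - 0)/240 + (V_1 - V_3)/360 = 0
  Node 3: (V_3 - V_0)/51 + (V_3 - V_1)/360 + (V_3 - 0)/510 = 0
Collecting terms (coefficients in siemens):
  0.02217·V_0 - 0.002564·V_1 - 0.01961·V_3 = 1
  0.009509·V_1 - 0.002564·V_0 - 0.002778·V_3 = 0
  0.02435·V_3 - 0.01961·V_0 - 0.002778·V_1 = 0
Solving these 3 simultaneous equations (Gaussian elimination) gives:
  V_0 = 258.2 V, V_1 = 134.9 V, V_3 = 223.4 V
R_eq = V_0 / 1 A = 258.2 Ω

Final answer: 258.2 Ω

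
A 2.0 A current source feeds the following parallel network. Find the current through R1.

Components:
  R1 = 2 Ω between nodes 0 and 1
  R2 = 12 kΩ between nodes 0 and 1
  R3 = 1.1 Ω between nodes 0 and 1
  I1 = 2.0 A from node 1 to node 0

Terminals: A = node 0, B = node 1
All resistors sit directly between nodes 0 and 1, so they are in parallel and share one voltage V; the full source current 2 A splits among them.
1/R_par = 1/2 + 1/12000 + 1/1.1 = 1.409 S  =>  R_par = 0.7096 Ω
V = I × R_par = 2 × 0.7096 = 1.419 V
I_R1 = V/R1 = 1.419/2 = 0.7096 A

Final answer: 0.7096 A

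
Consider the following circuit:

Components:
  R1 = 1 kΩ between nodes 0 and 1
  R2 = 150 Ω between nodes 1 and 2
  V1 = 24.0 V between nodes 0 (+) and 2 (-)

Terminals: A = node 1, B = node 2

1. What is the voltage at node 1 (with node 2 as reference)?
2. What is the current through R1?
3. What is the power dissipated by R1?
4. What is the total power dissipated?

Nodal analysis, taking node 2 as the 0 V reference.
Source V1 fixes V_0 = 24 V.
KCL at each unknown node (sum of currents leaving = 0; resistances in Ω):
  Node 1: (V_1 - 24)/1000 + (V_1 - 0)/150 = 0
Collecting terms: 0.007667 × V_1 = 0.024  =>  V_1 = 3.13 V
Part 1:
  Read off the nodal solution: V_1 = 3.13 V
Part 2:
  I_R1 = (V_0 - V_1)/R1 = (24 - 3.13)/1000 = 0.02087 A
  Magnitude: I_R1 = 0.02087 A
Part 3:
  I_R1 = (V_0 - V_1)/R1 = (24 - 3.13)/1000 = 0.02087 A
  P_R1 = I_R1² × R1 = (0.02087)² × 1000 = 0.4355 W
Part 4:
  Power in each resistor, P = (ΔV)²/R:
    P_R1 = (24 - 3.13)²/1000 = 0.4355 W
    P_R2 = (3.13 - 0)²/150 = 0.06533 W
  P_total = P_R1 + P_R2 = 0.5009 W

Final answers:
1. V_1 = 3.13 V
2. I_R1 = 0.02087 A
3. P_R1 = 0.4355 W
4. P_total = 0.5009 W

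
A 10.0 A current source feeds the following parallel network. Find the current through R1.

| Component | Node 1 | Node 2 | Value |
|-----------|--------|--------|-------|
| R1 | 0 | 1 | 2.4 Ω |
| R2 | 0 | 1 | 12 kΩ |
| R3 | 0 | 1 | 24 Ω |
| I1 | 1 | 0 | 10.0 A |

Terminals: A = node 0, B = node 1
All resistors sit directly between nodes 0 and 1, so they are in parallel and share one voltage V; the full source current 10 A splits among them.
1/R_par = 1/2.4 + 1/12000 + 1/24 = 0.4584 S  =>  R_par = 2.181 Ω
V = I × R_par = 10 × 2.181 = 21.81 V
I_R1 = V/R1 = 21.81/2.4 = 9.089 A

Final answer: 9.089 A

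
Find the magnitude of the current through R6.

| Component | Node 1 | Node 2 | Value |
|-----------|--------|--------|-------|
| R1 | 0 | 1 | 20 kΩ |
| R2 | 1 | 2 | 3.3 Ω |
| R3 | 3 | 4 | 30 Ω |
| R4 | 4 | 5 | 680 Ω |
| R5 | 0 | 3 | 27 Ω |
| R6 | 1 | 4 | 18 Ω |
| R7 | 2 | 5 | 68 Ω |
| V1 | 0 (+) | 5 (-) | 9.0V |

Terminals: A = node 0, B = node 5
Nodal analysis, taking node 5 as the 0 V reference.
Source V1 fixes V_0 = 9 V.
KCL at each unknown node (sum of currents leaving = 0; resistances in Ω):
  Node 1: (V_1 - 9)/20000 + (V_1 - V_2)/3.3 + (V_1 - V_4)/18 = 0
  Node 2: (V_2 - V_1)/3.3 + (V_2 - 0)/68 = 0
  Node 3: (V_3 - V_4)/30 + (V_3 - 9)/27 = 0
  Node 4: (V_4 - V_3)/30 + (V_4 - 0)/680 + (V_4 - V_1)/18 = 0
Collecting terms (coefficients in siemens):
  0.3586·V_1 - 0.303·V_2 - 0.05556·V_4 = 0.00045
  0.3177·V_2 - 0.303·V_1 = 0
  0.07037·V_3 - 0.03333·V_4 = 0.3333
  0.09036·V_4 - 0.05556·V_1 - 0.03333·V_3 = 0
Solving these 4 simultaneous equations (Gaussian elimination) gives:
  V_1 = 4.181 V, V_2 = 3.988 V, V_3 = 7.215 V, V_4 = 5.232 V
I_R6 = (V_1 - V_4)/R6 = (4.181 - 5.232)/18 = -0.0584 A
|I_R6| = 0.0584 A

Final answer: |I_R6| = 0.0584 A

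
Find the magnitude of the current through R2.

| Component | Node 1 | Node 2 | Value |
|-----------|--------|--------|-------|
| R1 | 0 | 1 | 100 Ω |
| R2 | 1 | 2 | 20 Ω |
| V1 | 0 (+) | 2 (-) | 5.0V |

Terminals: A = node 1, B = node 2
Nodal analysis, taking node 2 as the 0 V reference.
Source V1 fixes V_0 = 5 V.
KCL at each unknown node (sum of currents leaving = 0; resistances in Ω):
  Node 1: (V_1 - 5)/100 + (V_1 - 0)/20 = 0
Collecting terms: 0.06 × V_1 = 0.05  =>  V_1 = 0.8333 V
I_R2 = (V_1 - V_2)/R2 = (0.8333 - 0)/20 = 0.04167 A
|I_R2| = 0.04167 A

Final answer: |I_R2| = 0.04167 A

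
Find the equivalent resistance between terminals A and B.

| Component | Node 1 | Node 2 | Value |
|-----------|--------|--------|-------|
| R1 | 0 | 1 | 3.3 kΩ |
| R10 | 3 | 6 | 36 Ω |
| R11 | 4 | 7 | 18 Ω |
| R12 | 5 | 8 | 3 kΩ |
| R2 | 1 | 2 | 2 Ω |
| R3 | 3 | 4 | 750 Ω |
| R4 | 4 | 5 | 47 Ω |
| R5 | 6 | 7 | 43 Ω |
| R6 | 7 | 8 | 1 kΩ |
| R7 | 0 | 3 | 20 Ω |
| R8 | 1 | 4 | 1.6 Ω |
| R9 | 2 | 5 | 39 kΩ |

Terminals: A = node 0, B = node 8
The network is not a plain series/parallel combination. Inject a 1 A test current into terminal A (node 0) and return it from terminal B (node 8); then R_eq = V_A / (1 A).
Nodal analysis, taking node 8 as the 0 V reference.
Current source I_test pushes 1 A into node 0 and draws it out of node 8.
KCL at each unknown node (sum of currents leaving = 0; resistances in Ω):
  Node 0: (V_0 - V_1)/3300 + (V_0 - V_3)/20 - 1 = 0
  Node 1: (V_1 - V_0)/3300 + (V_1 - V_2)/2 + (V_1 - V_4)/1.6 = 0
  Node 2: (V_2 - V_1)/2 + (V_2 - V_5)/39000 = 0
  Node 3: (V_3 - V_0)/20 + (V_3 - V_4)/750 + (V_3 - V_6)/36 = 0
  Node 4: (V_4 - V_1)/1.6 + (V_4 - V_3)/750 + (V_4 - V_5)/47 + (V_4 - V_7)/18 = 0
  Node 5: (V_5 - V_2)/39000 + (V_5 - V_4)/47 + (V_5 - 0)/3000 = 0
  Node 6: (V_6 - V_3)/36 + (V_6 - V_7)/43 = 0
  Node 7: (V_7 - V_4)/18 + (V_7 - V_6)/43 + (V_7 - 0)/1000 = 0
Collecting terms (coefficients in siemens):
  0.0503·V_0 - 0.000303·V_1 - 0.05·V_3 = 1
  1.125·V_1 - 0.000303·V_0 - 0.5·V_2 - 0.625·V_4 = 0
  0.5·V_2 - 0.5·V_1 - 0.00002564·V_5 = 0
  0.07911·V_3 - 0.05·V_0 - 0.001333·V_4 - 0.02778·V_6 = 0
  0.7032·V_4 - 0.625·V_1 - 0.001333·V_3 - 0.02128·V_5 - 0.05556·V_7 = 0
  0.02164·V_5 - 0.00002564·V_2 - 0.02128·V_4 = 0
  0.05103·V_6 - 0.02778·V_3 - 0.02326·V_7 = 0
  0.07981·V_7 - 0.05556·V_4 - 0.02326·V_6 = 0
Solving these 8 simultaneous equations (Gaussian elimination) gives:
  V_0 = 842.2 V, V_1 = 751.3 V, V_2 = 751.3 V, V_3 = 822.7 V
  V_4 = 751.2 V, V_5 = 739.7 V, V_6 = 791.2 V, V_7 = 753.4 V
R_eq = V_0 / 1 A = 842.2 Ω

Final answer: 842.2 Ω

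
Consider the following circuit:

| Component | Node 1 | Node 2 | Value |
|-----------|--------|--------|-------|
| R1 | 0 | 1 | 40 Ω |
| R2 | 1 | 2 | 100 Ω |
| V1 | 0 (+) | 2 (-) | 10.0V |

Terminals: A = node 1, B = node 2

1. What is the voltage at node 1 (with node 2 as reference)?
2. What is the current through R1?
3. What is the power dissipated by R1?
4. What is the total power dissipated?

Nodal analysis, taking node 2 as the 0 V reference.
Source V1 fixes V_0 = 10 V.
KCL at each unknown node (sum of currents leaving = 0; resistances in Ω):
  Node 1: (V_1 - 10)/40 + (V_1 - 0)/100 = 0
Collecting terms: 0.035 × V_1 = 0.25  =>  V_1 = 7.143 V
Part 1:
  Read off the nodal solution: V_1 = 7.143 V
Part 2:
  I_R1 = (V_0 - V_1)/R1 = (10 - 7.143)/40 = 0.07143 A
  Magnitude: I_R1 = 0.07143 A
Part 3:
  I_R1 = (V_0 - V_1)/R1 = (10 - 7.143)/40 = 0.07143 A
  P_R1 = I_R1² × R1 = (0.07143)² × 40 = 0.2041 W
Part 4:
  Power in each resistor, P = (ΔV)²/R:
    P_R1 = (10 - 7.143)²/40 = 0.2041 W
    P_R2 = (7.143 - 0)²/100 = 0.5102 W
  P_total = P_R1 + P_R2 = 0.7143 W

Final answers:
1. V_1 = 7.143 V
2. I_R1 = 0.07143 A
3. P_R1 = 0.2041 W
4. P_total = 0.7143 W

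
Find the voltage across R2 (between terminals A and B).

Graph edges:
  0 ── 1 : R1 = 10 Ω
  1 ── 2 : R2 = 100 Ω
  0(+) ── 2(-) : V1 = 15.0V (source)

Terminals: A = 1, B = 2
R1 and R2 are in series across V1 (node 0 → node 1 → node 2), and the output A–B is taken across R2, so this is a voltage divider.
Series current: I = V1/(R1 + R2) = 15/(10 + 100) = 15/110 = 0.1364 A
V_R2 = I × R2 = V1 × R2/(R1 + R2) = 15 × 100/110 = 13.64 V

Final answer: 13.64 V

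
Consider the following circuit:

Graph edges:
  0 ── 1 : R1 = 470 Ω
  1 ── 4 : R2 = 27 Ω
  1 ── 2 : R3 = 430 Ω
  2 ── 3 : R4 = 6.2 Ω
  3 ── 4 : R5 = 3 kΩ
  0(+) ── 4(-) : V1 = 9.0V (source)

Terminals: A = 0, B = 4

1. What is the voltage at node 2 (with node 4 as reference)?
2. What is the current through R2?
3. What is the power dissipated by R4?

Nodal analysis, taking node 4 as the 0 V reference.
Source V1 fixes V_0 = 9 V.
KCL at each unknown node (sum of currents leaving = 0; resistances in Ω):
  Node 1: (V_1 - 9)/470 + (V_1 - 0)/27 + (V_1 - V_2)/430 = 0
  Node 2: (V_2 - V_1)/430 + (V_2 - V_3)/6.2 = 0
  Node 3: (V_3 - V_2)/6.2 + (V_3 - 0)/3000 = 0
Collecting terms (coefficients in siemens):
  0.04149·V_1 - 0.002326·V_2 = 0.01915
  0.1636·V_2 - 0.002326·V_1 - 0.1613·V_3 = 0
  0.1616·V_3 - 0.1613·V_2 = 0
Solving these 3 simultaneous equations (Gaussian elimination) gives:
  V_1 = 0.4853 V, V_2 = 0.4246 V, V_3 = 0.4237 V
Part 1:
  Read off the nodal solution: V_2 = 0.4246 V
Part 2:
  I_R2 = (V_1 - V_4)/R2 = (0.4853 - 0)/27 = 0.01798 A
  Magnitude: I_R2 = 0.01798 A
Part 3:
  I_R4 = (V_2 - V_3)/R4 = (0.4246 - 0.4237)/6.2 = 0.0001412 A
  P_R4 = I_R4² × R4 = (0.0001412)² × 6.2 = 0.0000001237 W

Final answers:
1. V_2 = 0.4246 V
2. I_R2 = 0.01798 A
3. P_R4 = 1.237e-07 W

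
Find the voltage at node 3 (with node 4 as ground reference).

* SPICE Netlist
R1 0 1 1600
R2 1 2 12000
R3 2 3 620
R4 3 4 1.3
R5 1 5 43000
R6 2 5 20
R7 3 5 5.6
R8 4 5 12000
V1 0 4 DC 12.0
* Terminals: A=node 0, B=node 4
Nodal analysis, taking node 4 as the 0 V reference.
Source V1 fixes V_0 = 12 V.
KCL at each unknown node (sum of currents leaving = 0; resistances in Ω):
  Node 1: (V_1 - 12)/1600 + (V_1 - V_2)/12000 + (V_1 - V_5)/43000 = 0
  Node 2: (V_2 - V_1)/12000 + (V_2 - V_3)/620 + (V_2 - V_5)/20 = 0
  Node 3: (V_3 - V_2)/620 + (V_3 - 0)/1.3 + (V_3 - V_5)/5.6 = 0
  Node 5: (V_5 - V_1)/43000 + (V_5 - V_2)/20 + (V_5 - V_3)/5.6 + (V_5 - 0)/12000 = 0
Collecting terms (coefficients in siemens):
  0.0007316·V_1 - 0.00008333·V_2 - 0.00002326·V_5 = 0.0075
  0.0517·V_2 - 0.00008333·V_1 - 0.001613·V_3 - 0.05·V_5 = 0
  0.9494·V_3 - 0.001613·V_2 - 0.1786·V_5 = 0
  0.2287·V_5 - 0.00002326·V_1 - 0.05·V_2 - 0.1786·V_3 = 0
Solving these 4 simultaneous equations (Gaussian elimination) gives:
  V_1 = 10.25 V, V_2 = 0.02366 V, V_3 = 0.001417 V, V_5 = 0.007322 V
The requested potential is V_3 = 0.001417 V.

Final answer: V_3 = 0.001417 V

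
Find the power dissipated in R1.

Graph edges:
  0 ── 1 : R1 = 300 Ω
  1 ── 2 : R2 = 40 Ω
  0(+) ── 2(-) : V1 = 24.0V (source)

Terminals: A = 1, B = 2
Nodal analysis, taking node 2 as the 0 V reference.
Source V1 fixes V_0 = 24 V.
KCL at each unknown node (sum of currents leaving = 0; resistances in Ω):
  Node 1: (V_1 - 24)/300 + (V_1 - 0)/40 = 0
Collecting terms: 0.02833 × V_1 = 0.08  =>  V_1 = 2.824 V
I_R1 = (V_0 - V_1)/R1 = (24 - 2.824)/300 = 0.07059 A
P_R1 = I_R1² × R1 = (0.07059)² × 300 = 1.495 W

Final answer: 1.495 W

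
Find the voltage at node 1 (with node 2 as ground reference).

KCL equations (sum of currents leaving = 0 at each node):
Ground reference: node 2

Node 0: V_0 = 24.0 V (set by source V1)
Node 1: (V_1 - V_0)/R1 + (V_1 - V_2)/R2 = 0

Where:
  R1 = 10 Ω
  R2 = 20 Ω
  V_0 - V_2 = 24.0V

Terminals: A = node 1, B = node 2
Nodal analysis, taking node 2 as the 0 V reference.
Source V1 fixes V_0 = 24 V.
KCL at each unknown node (sum of currents leaving = 0; resistances in Ω):
  Node 1: (V_1 - 24)/10 + (V_1 - 0)/20 = 0
Collecting terms: 0.15 × V_1 = 2.4  =>  V_1 = 16 V
The requested potential is V_1 = 16 V.

Final answer: V_1 = 16 V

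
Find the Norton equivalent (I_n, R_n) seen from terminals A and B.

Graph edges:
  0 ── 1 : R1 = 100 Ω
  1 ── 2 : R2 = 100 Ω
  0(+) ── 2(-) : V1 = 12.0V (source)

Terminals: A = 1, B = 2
Find the Thévenin equivalent first; then I_n = V_th/R_th and R_n = R_th.
Step 1 — V_th is the open-circuit voltage V_A - V_B (nothing connected across the terminals).
Nodal analysis, taking node 2 as the 0 V reference.
Source V1 fixes V_0 = 12 V.
KCL at each unknown node (sum of currents leaving = 0; resistances in Ω):
  Node 1: (V_1 - 12)/100 + (V_1 - 0)/100 = 0
Collecting terms: 0.02 × V_1 = 0.12  =>  V_1 = 6 V
V_th = V_1 - V_2 = 6 - 0 = 6 V
Step 2 — R_th: zero the source — replace V1 by a short circuit (node 2 merges into node 0) — and find the resistance seen between A (node 1) and B (node 0).
Reduce the network between node 1 (A) and node 0 (B) by series/parallel combination:
  Rp1 = R1 ‖ R2 (parallel, both between nodes 0 and 1) = 1/(1/100 + 1/100) = 50 Ω
R_th = 50 Ω
I_n = V_th/R_th = 6/50 = 0.12 A, and R_n = R_th = 50 Ω

Final answer: I_n = 0.12 A, R_n = 50 Ω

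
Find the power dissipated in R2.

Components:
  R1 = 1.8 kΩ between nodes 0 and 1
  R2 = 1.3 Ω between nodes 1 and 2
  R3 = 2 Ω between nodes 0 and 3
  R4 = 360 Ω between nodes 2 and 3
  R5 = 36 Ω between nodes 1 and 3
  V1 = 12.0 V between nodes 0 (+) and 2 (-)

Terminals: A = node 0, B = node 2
Nodal analysis, taking node 2 as the 0 V reference.
Source V1 fixes V_0 = 12 V.
KCL at each unknown node (sum of currents leaving = 0; resistances in Ω):
  Node 1: (V_1 - 12)/1800 + (V_1 - 0)/1.3 + (V_1 - V_3)/36 = 0
  Node 3: (V_3 - 12)/2 + (V_3 - 0)/360 + (V_3 - V_1)/36 = 0
Collecting terms (coefficients in siemens):
  0.7976·V_1 - 0.02778·V_3 = 0.006667
  0.5306·V_3 - 0.02778·V_1 = 6
Determinant D = (0.7976)(0.5306) - (-0.02778)(-0.02778) = 0.4224
V_1 = [(0.006667)(0.5306) - (-0.02778)(6)]/D = 0.403 V
V_3 = [(0.7976)(6) - (0.006667)(-0.02778)]/D = 11.33 V
I_R2 = (V_1 - V_2)/R2 = (0.403 - 0)/1.3 = 0.31 A
P_R2 = I_R2² × R2 = (0.31)² × 1.3 = 0.1249 W

Final answer: 0.1249 W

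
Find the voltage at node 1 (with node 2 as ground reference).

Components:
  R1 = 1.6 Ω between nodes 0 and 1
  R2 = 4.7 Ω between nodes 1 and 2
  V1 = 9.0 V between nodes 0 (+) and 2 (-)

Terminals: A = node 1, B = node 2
Nodal analysis, taking node 2 as the 0 V reference.
Source V1 fixes V_0 = 9 V.
KCL at each unknown node (sum of currents leaving = 0; resistances in Ω):
  Node 1: (V_1 - 9)/1.6 + (V_1 - 0)/4.7 = 0
Collecting terms: 0.8378 × V_1 = 5.625  =>  V_1 = 6.714 V
The requested potential is V_1 = 6.714 V.

Final answer: V_1 = 6.714 V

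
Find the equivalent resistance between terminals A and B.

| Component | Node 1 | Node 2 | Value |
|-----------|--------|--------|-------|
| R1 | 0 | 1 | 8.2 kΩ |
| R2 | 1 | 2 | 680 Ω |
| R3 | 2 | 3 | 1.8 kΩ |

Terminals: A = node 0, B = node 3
Reduce the network between node 0 (A) and node 3 (B) by series/parallel combination:
  Rs1 = R1 + R2 (series, joined only at node 1) = 8200 + 680 = 8880 Ω
  Rs2 = R3 + Rs1 (series, joined only at node 2) = 1800 + 8880 = 10680 Ω
R_eq = 10.68 kΩ

Final answer: 10.68 kΩ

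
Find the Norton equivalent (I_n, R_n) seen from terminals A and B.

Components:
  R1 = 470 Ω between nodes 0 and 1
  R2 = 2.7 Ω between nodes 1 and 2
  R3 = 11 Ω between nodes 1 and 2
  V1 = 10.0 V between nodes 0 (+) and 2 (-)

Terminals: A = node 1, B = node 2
Find the Thévenin equivalent first; then I_n = V_th/R_th and R_n = R_th.
Step 1 — V_th is the open-circuit voltage V_A - V_B (nothing connected across the terminals).
Nodal analysis, taking node 2 as the 0 V reference.
Source V1 fixes V_0 = 10 V.
KCL at each unknown node (sum of currents leaving = 0; resistances in Ω):
  Node 1: (V_1 - 10)/470 + (V_1 - 0)/2.7 + (V_1 - 0)/11 = 0
Collecting terms: 0.4634 × V_1 = 0.02128  =>  V_1 = 0.04591 V
V_th = V_1 - V_2 = 0.04591 - 0 = 0.04591 V
Step 2 — R_th: zero the source — replace V1 by a short circuit (node 2 merges into node 0) — and find the resistance seen between A (node 1) and B (node 0).
Reduce the network between node 1 (A) and node 0 (B) by series/parallel combination:
  Rp1 = R1 ‖ R2 ‖ R3 (parallel, all between nodes 0 and 1) = 1/(1/470 + 1/2.7 + 1/11) = 2.158 Ω
R_th = 2.158 Ω
I_n = V_th/R_th = 0.04591/2.158 = 0.02128 A, and R_n = R_th = 2.158 Ω

Final answer: I_n = 0.02128 A, R_n = 2.158 Ω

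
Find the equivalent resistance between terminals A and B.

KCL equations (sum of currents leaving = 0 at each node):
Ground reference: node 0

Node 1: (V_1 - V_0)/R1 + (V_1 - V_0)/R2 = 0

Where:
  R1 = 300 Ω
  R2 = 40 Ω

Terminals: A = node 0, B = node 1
Reduce the network between node 0 (A) and node 1 (B) by series/parallel combination:
  Rp1 = R1 ‖ R2 (parallel, both between nodes 0 and 1) = 1/(1/300 + 1/40) = 35.29 Ω
R_eq = 35.29 Ω

Final answer: 35.29 Ω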